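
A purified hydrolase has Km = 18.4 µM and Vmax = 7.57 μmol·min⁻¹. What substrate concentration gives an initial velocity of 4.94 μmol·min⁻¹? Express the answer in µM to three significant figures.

34.6 µM

The required fractional saturation is v/Vmax = 4.94/7.57 = 0.6526.
Then [S]/(Km+[S]) = 0.6526 ⇒ [S] = 18.4 × 0.6526/(1 − 0.6526) = 34.6 µM.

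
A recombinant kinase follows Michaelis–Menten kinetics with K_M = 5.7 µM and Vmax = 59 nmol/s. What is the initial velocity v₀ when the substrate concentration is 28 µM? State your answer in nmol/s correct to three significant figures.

[S]/(Km+[S]) = 28/33.70 = 0.8309, the fractional saturation.
v = 0.8309 × Vmax = 0.8309 × 59 = 49.0 nmol/s.

49.0 nmol/s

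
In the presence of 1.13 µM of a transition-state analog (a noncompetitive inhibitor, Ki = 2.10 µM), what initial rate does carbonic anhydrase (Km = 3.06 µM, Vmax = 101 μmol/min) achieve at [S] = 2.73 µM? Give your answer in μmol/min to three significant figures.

31.0 μmol/min

With α = 1 + [I]/Ki = 1 + 1.13/2.10 = 1.538, the noncompetitive rate law is v = (Vmax/α)·[S] / (Km + [S]).
v = (101/1.538)×2.73 / (3.06 + 2.73) = 179.3/5.790 = 31.0 μmol/min.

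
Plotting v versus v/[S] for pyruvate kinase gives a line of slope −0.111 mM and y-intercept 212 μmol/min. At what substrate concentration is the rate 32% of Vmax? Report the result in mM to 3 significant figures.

The Eadie–Hofstee slope gives Km = 0.111 mM (slope = −Km).
v/Vmax = [S]/(Km+[S]) = 0.32 ⇒ [S] = Km·0.32/(1−0.32) = 0.111 × 0.4706 = 0.0522 mM.

0.0522 mM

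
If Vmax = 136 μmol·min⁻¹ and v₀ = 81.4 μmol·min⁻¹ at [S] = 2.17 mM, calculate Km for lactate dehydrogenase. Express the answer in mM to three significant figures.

v/Vmax = 81.4/136 = 0.5985 = [S]/(Km+[S]).
So Km + [S] = [S]/0.5985 = 3.626 mM, giving Km = 3.626 − 2.17 = 1.46 mM.

1.46 mM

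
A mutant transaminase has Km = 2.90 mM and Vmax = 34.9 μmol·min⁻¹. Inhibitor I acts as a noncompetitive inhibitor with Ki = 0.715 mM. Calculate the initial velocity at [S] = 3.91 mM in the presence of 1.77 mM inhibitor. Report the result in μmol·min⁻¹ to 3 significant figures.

5.77 μmol·min⁻¹

α = 1 + [I]/Ki = 1 + 1.77/0.715 = 3.476.
For a noncompetitive inhibitor, Vmax is reduced to Vmax/α while Km is unchanged: Km,app = 2.90 mM, Vmax,app = 10.0 μmol·min⁻¹.
v = Vmax,app·[S]/(Km,app + [S]) = 10.0 × 3.91/(2.90 + 3.91) = 5.77 μmol·min⁻¹.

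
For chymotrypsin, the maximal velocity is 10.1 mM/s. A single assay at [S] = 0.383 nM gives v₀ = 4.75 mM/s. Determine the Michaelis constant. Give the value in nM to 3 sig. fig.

0.431 nM

v/Vmax = 4.75/10.1 = 0.4703 = [S]/(Km+[S]).
So Km + [S] = [S]/0.4703 = 0.8144 nM, giving Km = 0.8144 − 0.383 = 0.431 nM.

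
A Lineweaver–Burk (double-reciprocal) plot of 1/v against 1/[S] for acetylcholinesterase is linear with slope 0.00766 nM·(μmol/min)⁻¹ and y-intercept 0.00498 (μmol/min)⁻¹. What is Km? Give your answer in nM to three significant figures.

1.54 nM

y-intercept = 1/Vmax ⇒ Vmax = 201 μmol/min; slope = Km/Vmax ⇒ Km = slope × Vmax.
Km = 0.00766 × 201 = 1.54 nM.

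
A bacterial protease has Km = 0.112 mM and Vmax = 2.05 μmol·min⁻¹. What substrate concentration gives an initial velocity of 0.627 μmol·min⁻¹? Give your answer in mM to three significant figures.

Rearranging v = Vmax[S]/(Km+[S]) gives [S] = Km·v/(Vmax − v).
[S] = 0.112 × 0.627 / (2.05 − 0.627) = 0.07022/1.423 = 0.0493 mM.

0.0493 mM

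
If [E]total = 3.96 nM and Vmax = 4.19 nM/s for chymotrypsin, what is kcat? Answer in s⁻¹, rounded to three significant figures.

kcat = Vmax/[E]total = 4.19 nM/s / 3.96 nM = 1.06 s⁻¹.

1.06 s⁻¹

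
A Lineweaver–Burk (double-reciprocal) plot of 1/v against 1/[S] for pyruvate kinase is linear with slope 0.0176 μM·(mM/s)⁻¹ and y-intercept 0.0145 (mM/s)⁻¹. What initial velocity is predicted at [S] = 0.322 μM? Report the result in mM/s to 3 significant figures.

14.5 mM/s

The y-intercept is 1/Vmax, so Vmax = 1/0.0145 = 69.0 mM/s.
The slope is Km/Vmax, so Km = 0.0176 × 69.0 = 1.21 μM.
Then v = 69.0 × 0.322/(1.21 + 0.322) = 14.5 mM/s.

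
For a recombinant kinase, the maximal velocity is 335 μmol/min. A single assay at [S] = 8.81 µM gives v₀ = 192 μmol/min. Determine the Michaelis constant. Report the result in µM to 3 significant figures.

6.56 µM

From v = Vmax[S]/(Km+[S]), Km = [S](Vmax − v)/v.
Km = 8.81 × (335 − 192) / 192 = 1260/192 = 6.56 µM.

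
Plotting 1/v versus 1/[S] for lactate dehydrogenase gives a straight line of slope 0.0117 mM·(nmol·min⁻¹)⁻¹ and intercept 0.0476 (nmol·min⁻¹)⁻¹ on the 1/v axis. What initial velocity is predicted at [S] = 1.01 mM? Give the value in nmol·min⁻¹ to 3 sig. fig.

16.9 nmol·min⁻¹

The y-intercept is 1/Vmax, so Vmax = 1/0.0476 = 21.0 nmol·min⁻¹.
The slope is Km/Vmax, so Km = 0.0117 × 21.0 = 0.246 mM.
Then v = 21.0 × 1.01/(0.246 + 1.01) = 16.9 nmol·min⁻¹.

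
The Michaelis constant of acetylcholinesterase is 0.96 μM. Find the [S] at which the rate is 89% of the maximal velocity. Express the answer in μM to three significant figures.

7.77 μM

v/Vmax = [S]/(Km+[S]) = 0.89, so [S] = Km·0.89/(1 − 0.89) = 0.96 × 8.091.
[S] = 7.77 μM.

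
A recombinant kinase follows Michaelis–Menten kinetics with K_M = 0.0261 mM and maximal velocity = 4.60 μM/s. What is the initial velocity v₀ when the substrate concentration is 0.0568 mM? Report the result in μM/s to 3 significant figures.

[S]/(Km+[S]) = 0.0568/0.08290 = 0.6852, the fractional saturation.
v = 0.6852 × Vmax = 0.6852 × 4.60 = 3.15 μM/s.

3.15 μM/s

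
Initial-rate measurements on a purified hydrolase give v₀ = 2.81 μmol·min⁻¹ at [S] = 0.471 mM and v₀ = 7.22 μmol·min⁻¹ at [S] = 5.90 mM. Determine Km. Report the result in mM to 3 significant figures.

In reciprocal form, 1/v = (Km/Vmax)·(1/[S]) + 1/Vmax. The two points give (1/[S], 1/v) = (2.123, 0.3559) and (0.1695, 0.1385).
Slope = (0.3559 − 0.1385)/(2.123 − 0.1695) = 0.1113; intercept = 0.3559 − 0.1113×2.123 = 0.1196.
Vmax = 1/intercept = 8.36 μmol·min⁻¹; Km = slope × Vmax = 0.1113 × 8.36 = 0.930 mM.

0.930 mM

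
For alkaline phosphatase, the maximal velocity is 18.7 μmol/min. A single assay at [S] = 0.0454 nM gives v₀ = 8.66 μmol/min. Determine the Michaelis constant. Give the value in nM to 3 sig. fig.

From v = Vmax[S]/(Km+[S]), Km = [S](Vmax − v)/v.
Km = 0.0454 × (18.7 − 8.66) / 8.66 = 0.4558/8.66 = 0.0526 nM.

0.0526 nM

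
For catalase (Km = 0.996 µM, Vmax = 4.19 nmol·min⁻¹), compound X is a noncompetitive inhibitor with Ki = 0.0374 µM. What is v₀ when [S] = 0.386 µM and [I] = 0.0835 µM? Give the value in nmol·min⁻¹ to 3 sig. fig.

0.362 nmol·min⁻¹

α = 1 + [I]/Ki = 1 + 0.0835/0.0374 = 3.233.
For a noncompetitive inhibitor, Vmax is reduced to Vmax/α while Km is unchanged: Km,app = 0.996 µM, Vmax,app = 1.30 nmol·min⁻¹.
v = Vmax,app·[S]/(Km,app + [S]) = 1.30 × 0.386/(0.996 + 0.386) = 0.362 nmol·min⁻¹.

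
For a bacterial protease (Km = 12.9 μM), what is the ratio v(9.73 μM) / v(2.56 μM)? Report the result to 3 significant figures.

2.60

Since Vmax cancels, v₂/v₁ = [S]₂(Km+[S]₁) / [S]₁(Km+[S]₂).
= 9.73×(12.9+2.56) / (2.56×(12.9+9.73)) = 150.4/57.93 = 2.60.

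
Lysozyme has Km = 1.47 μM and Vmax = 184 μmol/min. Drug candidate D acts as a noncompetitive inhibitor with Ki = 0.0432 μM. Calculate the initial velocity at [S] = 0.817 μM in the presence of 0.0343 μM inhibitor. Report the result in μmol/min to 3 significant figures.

36.6 μmol/min

α = 1 + [I]/Ki = 1 + 0.0343/0.0432 = 1.794.
For a noncompetitive inhibitor, Vmax is reduced to Vmax/α while Km is unchanged: Km,app = 1.47 μM, Vmax,app = 103 μmol/min.
v = Vmax,app·[S]/(Km,app + [S]) = 103 × 0.817/(1.47 + 0.817) = 36.6 μmol/min.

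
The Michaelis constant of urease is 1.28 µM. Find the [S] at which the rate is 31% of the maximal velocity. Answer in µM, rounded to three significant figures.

0.575 µM

v/Vmax = [S]/(Km+[S]) = 0.31, so [S] = Km·0.31/(1 − 0.31) = 1.28 × 0.4493.
[S] = 0.575 µM.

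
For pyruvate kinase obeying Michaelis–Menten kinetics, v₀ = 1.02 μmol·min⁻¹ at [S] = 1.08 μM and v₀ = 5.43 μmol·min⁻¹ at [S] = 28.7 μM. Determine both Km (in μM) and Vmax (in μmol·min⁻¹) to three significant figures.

In reciprocal form, 1/v = (Km/Vmax)·(1/[S]) + 1/Vmax. The two points give (1/[S], 1/v) = (0.9259, 0.9804) and (0.03484, 0.1842).
Slope = (0.9804 − 0.1842)/(0.9259 − 0.03484) = 0.8936; intercept = 0.9804 − 0.8936×0.9259 = 0.1530.
Vmax = 1/intercept = 6.53 μmol·min⁻¹; Km = slope × Vmax = 0.8936 × 6.53 = 5.84 μM.

Km = 5.84 μM; Vmax = 6.53 μmol·min⁻¹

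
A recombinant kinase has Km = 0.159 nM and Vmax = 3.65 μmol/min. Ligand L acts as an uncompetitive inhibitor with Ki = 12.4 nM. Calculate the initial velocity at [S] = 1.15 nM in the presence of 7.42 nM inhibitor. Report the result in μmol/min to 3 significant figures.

2.10 μmol/min

α = 1 + [I]/Ki = 1 + 7.42/12.4 = 1.598.
For an uncompetitive inhibitor, both parameters are divided by α, giving Vmax/α and Km/α: Km,app = 0.0995 nM, Vmax,app = 2.28 μmol/min.
v = Vmax,app·[S]/(Km,app + [S]) = 2.28 × 1.15/(0.0995 + 1.15) = 2.10 μmol/min.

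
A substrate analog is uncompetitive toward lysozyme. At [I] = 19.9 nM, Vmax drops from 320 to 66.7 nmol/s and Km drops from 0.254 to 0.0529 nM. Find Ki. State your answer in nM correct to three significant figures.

Uncompetitive: Vmax,app = Vmax/α (and Km,app = Km/α) with α = 1 + [I]/Ki.
α = Vmax/Vmax,app = 320/66.7 = 4.798.
Ki = [I]/(α − 1) = 19.9/3.798 = 5.24 nM.

5.24 nM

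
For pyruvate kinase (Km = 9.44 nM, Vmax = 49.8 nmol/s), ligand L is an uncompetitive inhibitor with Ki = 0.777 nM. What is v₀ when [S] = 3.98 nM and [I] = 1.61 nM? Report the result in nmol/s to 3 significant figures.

9.15 nmol/s

α = 1 + [I]/Ki = 1 + 1.61/0.777 = 3.072.
For an uncompetitive inhibitor, both parameters are divided by α, giving Vmax/α and Km/α: Km,app = 3.07 nM, Vmax,app = 16.2 nmol/s.
v = Vmax,app·[S]/(Km,app + [S]) = 16.2 × 3.98/(3.07 + 3.98) = 9.15 nmol/s.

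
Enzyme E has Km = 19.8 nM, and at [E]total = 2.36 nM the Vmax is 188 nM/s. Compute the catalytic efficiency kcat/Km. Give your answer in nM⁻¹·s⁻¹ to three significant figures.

kcat = Vmax/[E]total = 188/2.36 = 79.7 s⁻¹.
kcat/Km = 79.7/19.8 = 4.02 nM⁻¹·s⁻¹.

4.02 nM⁻¹·s⁻¹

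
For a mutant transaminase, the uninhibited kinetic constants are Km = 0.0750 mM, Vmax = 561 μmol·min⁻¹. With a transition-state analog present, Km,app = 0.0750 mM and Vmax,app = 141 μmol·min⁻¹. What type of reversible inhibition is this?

Vmax decreases (561 → 141 μmol·min⁻¹) while Km is unchanged — pure noncompetitive inhibition.

noncompetitive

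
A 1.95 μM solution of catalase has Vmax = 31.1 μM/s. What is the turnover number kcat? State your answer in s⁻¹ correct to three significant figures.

15.9 s⁻¹

kcat = Vmax/[E]total = 31.1 μM/s / 1.95 μM = 15.9 s⁻¹.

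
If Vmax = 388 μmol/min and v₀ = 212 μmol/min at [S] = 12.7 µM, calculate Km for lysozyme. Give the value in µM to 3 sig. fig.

v/Vmax = 212/388 = 0.5464 = [S]/(Km+[S]).
So Km + [S] = [S]/0.5464 = 23.24 µM, giving Km = 23.24 − 12.7 = 10.5 µM.

10.5 µM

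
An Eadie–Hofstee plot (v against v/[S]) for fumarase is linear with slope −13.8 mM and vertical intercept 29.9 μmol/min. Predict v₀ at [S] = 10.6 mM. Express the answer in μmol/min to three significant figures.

In the Eadie–Hofstee form v = Vmax − Km·(v/[S]), the slope is −Km and the intercept is Vmax, so Km = 13.8 mM and Vmax = 29.9 μmol/min.
v = 29.9 × 10.6/(13.8 + 10.6) = 13.0 μmol/min.

13.0 μmol/min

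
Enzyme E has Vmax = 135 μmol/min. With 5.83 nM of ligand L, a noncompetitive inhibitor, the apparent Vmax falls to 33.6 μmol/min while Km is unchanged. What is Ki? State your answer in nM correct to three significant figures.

Noncompetitive: Vmax,app = Vmax/α with α = 1 + [I]/Ki.
α = Vmax/Vmax,app = 135/33.6 = 4.018.
Ki = [I]/(α − 1) = 5.83/3.018 = 1.93 nM.

1.93 nM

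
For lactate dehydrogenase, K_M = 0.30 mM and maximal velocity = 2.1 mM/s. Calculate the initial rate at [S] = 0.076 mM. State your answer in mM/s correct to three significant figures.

v = Vmax·[S]/(Km + [S]) = 2.1 × 0.076 / (0.30 + 0.076)
  = 0.1596 / 0.3760 = 0.424 mM/s.

0.424 mM/s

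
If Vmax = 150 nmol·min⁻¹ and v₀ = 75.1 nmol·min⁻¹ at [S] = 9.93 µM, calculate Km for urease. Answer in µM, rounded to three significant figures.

9.90 µM

v/Vmax = 75.1/150 = 0.5007 = [S]/(Km+[S]).
So Km + [S] = [S]/0.5007 = 19.83 µM, giving Km = 19.83 − 9.93 = 9.90 µM.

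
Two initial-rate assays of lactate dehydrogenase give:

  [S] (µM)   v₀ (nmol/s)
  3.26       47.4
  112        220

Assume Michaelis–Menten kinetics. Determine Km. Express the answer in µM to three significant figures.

In reciprocal form, 1/v = (Km/Vmax)·(1/[S]) + 1/Vmax. The two points give (1/[S], 1/v) = (0.3067, 0.02110) and (0.008929, 0.004545).
Slope = (0.02110 − 0.004545)/(0.3067 − 0.008929) = 0.05558; intercept = 0.02110 − 0.05558×0.3067 = 0.004049.
Vmax = 1/intercept = 247 nmol/s; Km = slope × Vmax = 0.05558 × 247 = 13.7 µM.

13.7 µM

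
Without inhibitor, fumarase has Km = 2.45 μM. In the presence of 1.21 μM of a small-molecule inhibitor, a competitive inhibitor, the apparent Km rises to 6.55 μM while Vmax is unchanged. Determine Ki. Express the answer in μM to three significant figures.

Competitive: Km,app = α·Km with α = 1 + [I]/Ki.
α = Km,app/Km = 6.55/2.45 = 2.673.
Since α = 1 + [I]/Ki, [I]/Ki = 2.673 − 1 = 1.673 and Ki = 1.21/1.673 = 0.723 μM.

0.723 μM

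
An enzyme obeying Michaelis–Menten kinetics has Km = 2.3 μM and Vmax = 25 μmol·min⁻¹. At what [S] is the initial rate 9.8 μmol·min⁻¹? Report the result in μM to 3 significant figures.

The required fractional saturation is v/Vmax = 9.8/25 = 0.3920.
Then [S]/(Km+[S]) = 0.3920 ⇒ [S] = 2.3 × 0.3920/(1 − 0.3920) = 1.48 μM.

1.48 μM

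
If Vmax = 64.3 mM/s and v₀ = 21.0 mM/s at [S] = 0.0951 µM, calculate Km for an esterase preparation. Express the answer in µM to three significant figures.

0.196 µM

From v = Vmax[S]/(Km+[S]), Km = [S](Vmax − v)/v.
Km = 0.0951 × (64.3 − 21.0) / 21.0 = 4.118/21.0 = 0.196 µM.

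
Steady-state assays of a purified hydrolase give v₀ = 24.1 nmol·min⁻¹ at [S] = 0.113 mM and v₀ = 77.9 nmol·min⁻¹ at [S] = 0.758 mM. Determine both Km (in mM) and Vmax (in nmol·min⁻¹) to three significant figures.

From v = Vmax[S]/(Km+[S]), each point gives Vmax = v(Km+[S])/[S].
Equating: 24.1(Km+0.113)/0.113 = 77.9(Km+0.758)/0.758.
213.3·Km + 24.1 = 102.8·Km + 77.9, so (213.3 − 102.8)·Km = 77.9 − 24.1.
Km = 53.80/110.5 = 0.487 mM; then Vmax = 24.1(0.487+0.113)/0.113 = 128 nmol·min⁻¹.

Km = 0.487 mM; Vmax = 128 nmol·min⁻¹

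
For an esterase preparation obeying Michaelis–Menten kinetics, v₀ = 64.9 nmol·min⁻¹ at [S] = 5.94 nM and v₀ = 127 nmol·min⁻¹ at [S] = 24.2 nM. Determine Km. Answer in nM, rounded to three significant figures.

In reciprocal form, 1/v = (Km/Vmax)·(1/[S]) + 1/Vmax. The two points give (1/[S], 1/v) = (0.1684, 0.01541) and (0.04132, 0.007874).
Slope = (0.01541 − 0.007874)/(0.1684 − 0.04132) = 0.05931; intercept = 0.01541 − 0.05931×0.1684 = 0.005423.
Vmax = 1/intercept = 184 nmol·min⁻¹; Km = slope × Vmax = 0.05931 × 184 = 10.9 nM.

10.9 nM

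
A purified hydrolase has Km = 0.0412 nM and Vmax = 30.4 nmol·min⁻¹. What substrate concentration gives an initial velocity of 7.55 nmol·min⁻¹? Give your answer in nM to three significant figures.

Rearranging v = Vmax[S]/(Km+[S]) gives [S] = Km·v/(Vmax − v).
[S] = 0.0412 × 7.55 / (30.4 − 7.55) = 0.3111/22.85 = 0.0136 nM.

0.0136 nM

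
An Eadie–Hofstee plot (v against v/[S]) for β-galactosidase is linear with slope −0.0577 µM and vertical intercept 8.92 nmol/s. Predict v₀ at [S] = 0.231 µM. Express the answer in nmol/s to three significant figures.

7.14 nmol/s

In the Eadie–Hofstee form v = Vmax − Km·(v/[S]), the slope is −Km and the intercept is Vmax, so Km = 0.0577 µM and Vmax = 8.92 nmol/s.
v = 8.92 × 0.231/(0.0577 + 0.231) = 7.14 nmol/s.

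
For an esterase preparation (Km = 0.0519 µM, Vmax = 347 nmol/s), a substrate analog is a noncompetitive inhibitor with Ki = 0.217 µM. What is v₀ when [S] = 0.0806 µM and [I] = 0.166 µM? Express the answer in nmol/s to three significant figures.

α = 1 + [I]/Ki = 1 + 0.166/0.217 = 1.765.
For a noncompetitive inhibitor, Vmax is reduced to Vmax/α while Km is unchanged: Km,app = 0.0519 µM, Vmax,app = 197 nmol/s.
v = Vmax,app·[S]/(Km,app + [S]) = 197 × 0.0806/(0.0519 + 0.0806) = 120 nmol/s.

120 nmol/s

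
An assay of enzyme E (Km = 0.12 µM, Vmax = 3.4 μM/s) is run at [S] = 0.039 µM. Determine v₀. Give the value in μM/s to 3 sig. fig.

v = Vmax·[S]/(Km + [S]) = 3.4 × 0.039 / (0.12 + 0.039)
  = 0.1326 / 0.1590 = 0.834 μM/s.

0.834 μM/s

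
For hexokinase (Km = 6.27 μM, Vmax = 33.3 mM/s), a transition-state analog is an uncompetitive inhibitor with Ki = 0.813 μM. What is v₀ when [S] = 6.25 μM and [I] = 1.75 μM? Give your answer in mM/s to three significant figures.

8.01 mM/s

α = 1 + [I]/Ki = 1 + 1.75/0.813 = 3.153.
For an uncompetitive inhibitor, both parameters are divided by α, giving Vmax/α and Km/α: Km,app = 1.99 μM, Vmax,app = 10.6 mM/s.
v = Vmax,app·[S]/(Km,app + [S]) = 10.6 × 6.25/(1.99 + 6.25) = 8.01 mM/s.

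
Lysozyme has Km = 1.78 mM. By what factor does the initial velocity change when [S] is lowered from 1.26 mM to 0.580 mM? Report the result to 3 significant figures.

Since Vmax cancels, v₂/v₁ = [S]₂(Km+[S]₁) / [S]₁(Km+[S]₂).
= 0.580×(1.78+1.26) / (1.26×(1.78+0.580)) = 1.763/2.974 = 0.593.

0.593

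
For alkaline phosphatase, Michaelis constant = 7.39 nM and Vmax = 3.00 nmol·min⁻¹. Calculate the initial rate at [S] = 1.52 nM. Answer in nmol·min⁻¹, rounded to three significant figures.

[S]/(Km+[S]) = 1.52/8.910 = 0.1706, the fractional saturation.
v = 0.1706 × Vmax = 0.1706 × 3.00 = 0.512 nmol·min⁻¹.

0.512 nmol·min⁻¹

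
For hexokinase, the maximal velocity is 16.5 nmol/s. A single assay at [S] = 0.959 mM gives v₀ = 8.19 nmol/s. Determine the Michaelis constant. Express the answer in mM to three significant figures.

v/Vmax = 8.19/16.5 = 0.4964 = [S]/(Km+[S]).
So Km + [S] = [S]/0.4964 = 1.932 mM, giving Km = 1.932 − 0.959 = 0.973 mM.

0.973 mM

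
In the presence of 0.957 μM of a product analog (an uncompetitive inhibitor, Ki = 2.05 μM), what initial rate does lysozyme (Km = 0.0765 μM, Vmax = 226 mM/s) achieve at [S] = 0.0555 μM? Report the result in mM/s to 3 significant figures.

α = 1 + [I]/Ki = 1 + 0.957/2.05 = 1.467.
For an uncompetitive inhibitor, both parameters are divided by α, giving Vmax/α and Km/α: Km,app = 0.0522 μM, Vmax,app = 154 mM/s.
v = Vmax,app·[S]/(Km,app + [S]) = 154 × 0.0555/(0.0522 + 0.0555) = 79.4 mM/s.

79.4 mM/s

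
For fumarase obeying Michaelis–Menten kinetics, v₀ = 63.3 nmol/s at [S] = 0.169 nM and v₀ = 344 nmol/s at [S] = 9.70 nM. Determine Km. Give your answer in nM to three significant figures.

0.828 nM

In reciprocal form, 1/v = (Km/Vmax)·(1/[S]) + 1/Vmax. The two points give (1/[S], 1/v) = (5.917, 0.01580) and (0.1031, 0.002907).
Slope = (0.01580 − 0.002907)/(5.917 − 0.1031) = 0.002217; intercept = 0.01580 − 0.002217×5.917 = 0.002678.
Vmax = 1/intercept = 373 nmol/s; Km = slope × Vmax = 0.002217 × 373 = 0.828 nM.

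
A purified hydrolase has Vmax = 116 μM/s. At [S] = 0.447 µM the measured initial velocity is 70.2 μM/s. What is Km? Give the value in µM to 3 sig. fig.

From v = Vmax[S]/(Km+[S]), Km = [S](Vmax − v)/v.
Km = 0.447 × (116 − 70.2) / 70.2 = 20.47/70.2 = 0.292 µM.

0.292 µM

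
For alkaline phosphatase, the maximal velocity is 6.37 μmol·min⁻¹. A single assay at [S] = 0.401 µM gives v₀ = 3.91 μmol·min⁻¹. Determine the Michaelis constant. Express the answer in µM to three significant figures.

v/Vmax = 3.91/6.37 = 0.6138 = [S]/(Km+[S]).
So Km + [S] = [S]/0.6138 = 0.6533 µM, giving Km = 0.6533 − 0.401 = 0.252 µM.

0.252 µM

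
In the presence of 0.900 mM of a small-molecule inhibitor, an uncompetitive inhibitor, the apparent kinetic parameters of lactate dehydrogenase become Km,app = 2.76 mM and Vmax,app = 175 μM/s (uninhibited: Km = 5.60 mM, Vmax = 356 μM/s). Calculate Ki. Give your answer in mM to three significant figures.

0.870 mM

Uncompetitive: Vmax,app = Vmax/α (and Km,app = Km/α) with α = 1 + [I]/Ki.
α = Vmax/Vmax,app = 356/175 = 2.034.
Since α = 1 + [I]/Ki, [I]/Ki = 2.034 − 1 = 1.034 and Ki = 0.900/1.034 = 0.870 mM.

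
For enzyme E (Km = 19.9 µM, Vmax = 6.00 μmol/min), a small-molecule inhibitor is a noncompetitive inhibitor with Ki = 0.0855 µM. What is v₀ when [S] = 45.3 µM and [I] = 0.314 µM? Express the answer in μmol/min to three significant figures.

0.892 μmol/min

α = 1 + [I]/Ki = 1 + 0.314/0.0855 = 4.673.
For a noncompetitive inhibitor, Vmax is reduced to Vmax/α while Km is unchanged: Km,app = 19.9 µM, Vmax,app = 1.28 μmol/min.
v = Vmax,app·[S]/(Km,app + [S]) = 1.28 × 45.3/(19.9 + 45.3) = 0.892 μmol/min.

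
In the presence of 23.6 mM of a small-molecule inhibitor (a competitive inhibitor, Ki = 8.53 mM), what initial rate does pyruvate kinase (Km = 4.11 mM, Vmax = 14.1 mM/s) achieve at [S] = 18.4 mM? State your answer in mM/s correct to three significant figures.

7.66 mM/s

α = 1 + [I]/Ki = 1 + 23.6/8.53 = 3.767.
For a competitive inhibitor, Vmax is unchanged and the apparent Km becomes α·Km: Km,app = 15.5 mM, Vmax,app = 14.1 mM/s.
v = Vmax,app·[S]/(Km,app + [S]) = 14.1 × 18.4/(15.5 + 18.4) = 7.66 mM/s.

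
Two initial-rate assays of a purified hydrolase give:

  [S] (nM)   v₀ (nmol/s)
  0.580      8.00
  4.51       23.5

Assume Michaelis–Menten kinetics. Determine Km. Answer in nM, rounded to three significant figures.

From v = Vmax[S]/(Km+[S]), each point gives Vmax = v(Km+[S])/[S].
Equating: 8.00(Km+0.580)/0.580 = 23.5(Km+4.51)/4.51.
13.79·Km + 8.00 = 5.211·Km + 23.5, so (13.79 − 5.211)·Km = 23.5 − 8.00.
Km = 15.50/8.582 = 1.81 nM; then Vmax = 8.00(1.81+0.580)/0.580 = 32.9 nmol/s.

1.81 nM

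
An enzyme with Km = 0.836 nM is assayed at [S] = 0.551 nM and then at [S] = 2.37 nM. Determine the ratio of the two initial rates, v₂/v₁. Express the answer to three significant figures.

1.86

Since Vmax cancels, v₂/v₁ = [S]₂(Km+[S]₁) / [S]₁(Km+[S]₂).
= 2.37×(0.836+0.551) / (0.551×(0.836+2.37)) = 3.287/1.767 = 1.86.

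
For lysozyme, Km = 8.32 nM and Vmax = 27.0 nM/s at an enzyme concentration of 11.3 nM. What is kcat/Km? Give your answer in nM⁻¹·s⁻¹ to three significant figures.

0.287 nM⁻¹·s⁻¹

kcat = Vmax/[E]total = 27.0/11.3 = 2.39 s⁻¹.
kcat/Km = 2.39/8.32 = 0.287 nM⁻¹·s⁻¹.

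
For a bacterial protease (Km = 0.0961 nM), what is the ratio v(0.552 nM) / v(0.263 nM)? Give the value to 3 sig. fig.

1.16

Since Vmax cancels, v₂/v₁ = [S]₂(Km+[S]₁) / [S]₁(Km+[S]₂).
= 0.552×(0.0961+0.263) / (0.263×(0.0961+0.552)) = 0.1982/0.1705 = 1.16.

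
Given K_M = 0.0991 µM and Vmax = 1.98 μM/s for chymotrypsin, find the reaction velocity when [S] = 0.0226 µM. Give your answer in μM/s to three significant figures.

0.368 μM/s

[S]/(Km+[S]) = 0.0226/0.1217 = 0.1857, the fractional saturation.
v = 0.1857 × Vmax = 0.1857 × 1.98 = 0.368 μM/s.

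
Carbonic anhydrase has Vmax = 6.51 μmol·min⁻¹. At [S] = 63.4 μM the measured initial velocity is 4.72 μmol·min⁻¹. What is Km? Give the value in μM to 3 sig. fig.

v/Vmax = 4.72/6.51 = 0.7250 = [S]/(Km+[S]).
So Km + [S] = [S]/0.7250 = 87.44 μM, giving Km = 87.44 − 63.4 = 24.0 μM.

24.0 μM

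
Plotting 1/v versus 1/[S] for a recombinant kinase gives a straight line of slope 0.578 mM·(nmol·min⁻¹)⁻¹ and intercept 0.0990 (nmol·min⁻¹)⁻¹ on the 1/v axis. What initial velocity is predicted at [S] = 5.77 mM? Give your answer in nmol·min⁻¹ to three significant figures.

5.02 nmol·min⁻¹

The y-intercept is 1/Vmax, so Vmax = 1/0.0990 = 10.1 nmol·min⁻¹.
The slope is Km/Vmax, so Km = 0.578 × 10.1 = 5.84 mM.
Then v = 10.1 × 5.77/(5.84 + 5.77) = 5.02 nmol·min⁻¹.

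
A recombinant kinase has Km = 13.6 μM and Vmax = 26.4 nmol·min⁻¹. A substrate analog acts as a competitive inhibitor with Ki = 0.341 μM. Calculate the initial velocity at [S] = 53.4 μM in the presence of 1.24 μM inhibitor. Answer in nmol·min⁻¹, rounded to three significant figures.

With α = 1 + [I]/Ki = 1 + 1.24/0.341 = 4.636, the competitive rate law is v = Vmax[S] / (αKm + [S]).
v = 26.4×53.4 / (4.636×13.6 + 53.4) = 1410/116.5 = 12.1 nmol·min⁻¹.

12.1 nmol·min⁻¹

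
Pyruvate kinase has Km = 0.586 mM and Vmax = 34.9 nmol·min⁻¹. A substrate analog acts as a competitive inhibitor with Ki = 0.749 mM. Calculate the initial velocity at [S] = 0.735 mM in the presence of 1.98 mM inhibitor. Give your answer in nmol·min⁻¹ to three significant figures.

8.94 nmol·min⁻¹

α = 1 + [I]/Ki = 1 + 1.98/0.749 = 3.644.
For a competitive inhibitor, Vmax is unchanged and the apparent Km becomes α·Km: Km,app = 2.14 mM, Vmax,app = 34.9 nmol·min⁻¹.
v = Vmax,app·[S]/(Km,app + [S]) = 34.9 × 0.735/(2.14 + 0.735) = 8.94 nmol·min⁻¹.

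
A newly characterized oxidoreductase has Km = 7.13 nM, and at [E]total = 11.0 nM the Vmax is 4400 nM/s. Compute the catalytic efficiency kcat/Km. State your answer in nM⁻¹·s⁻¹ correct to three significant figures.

56.1 nM⁻¹·s⁻¹

kcat = Vmax/[E]total = 4400/11.0 = 400 s⁻¹.
kcat/Km = 400/7.13 = 56.1 nM⁻¹·s⁻¹.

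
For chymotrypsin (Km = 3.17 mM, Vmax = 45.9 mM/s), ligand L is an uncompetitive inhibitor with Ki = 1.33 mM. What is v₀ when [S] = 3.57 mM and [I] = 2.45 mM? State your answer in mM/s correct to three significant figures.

12.3 mM/s

α = 1 + [I]/Ki = 1 + 2.45/1.33 = 2.842.
For an uncompetitive inhibitor, both parameters are divided by α, giving Vmax/α and Km/α: Km,app = 1.12 mM, Vmax,app = 16.2 mM/s.
v = Vmax,app·[S]/(Km,app + [S]) = 16.2 × 3.57/(1.12 + 3.57) = 12.3 mM/s.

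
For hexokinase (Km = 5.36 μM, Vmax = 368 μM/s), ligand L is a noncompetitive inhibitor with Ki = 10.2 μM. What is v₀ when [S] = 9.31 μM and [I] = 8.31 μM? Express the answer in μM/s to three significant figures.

129 μM/s

With α = 1 + [I]/Ki = 1 + 8.31/10.2 = 1.815, the noncompetitive rate law is v = (Vmax/α)·[S] / (Km + [S]).
v = (368/1.815)×9.31 / (5.36 + 9.31) = 1888/14.67 = 129 μM/s.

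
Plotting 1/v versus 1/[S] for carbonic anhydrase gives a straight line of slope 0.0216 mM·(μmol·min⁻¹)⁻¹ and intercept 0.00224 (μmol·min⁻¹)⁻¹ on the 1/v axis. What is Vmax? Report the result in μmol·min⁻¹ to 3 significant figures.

446 μmol·min⁻¹

The y-intercept of a Lineweaver–Burk plot equals 1/Vmax, so Vmax = 1/0.00224 = 446 μmol·min⁻¹.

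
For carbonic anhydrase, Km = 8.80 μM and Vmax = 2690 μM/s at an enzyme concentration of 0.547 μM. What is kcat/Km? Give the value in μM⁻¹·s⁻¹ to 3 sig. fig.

kcat = Vmax/[E]total = 2690/0.547 = 4920 s⁻¹.
kcat/Km = 4920/8.80 = 559 μM⁻¹·s⁻¹.

559 μM⁻¹·s⁻¹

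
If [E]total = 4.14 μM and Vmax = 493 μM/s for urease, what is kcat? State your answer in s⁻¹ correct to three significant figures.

119 s⁻¹

kcat = Vmax/[E]total = 493 μM/s / 4.14 μM = 119 s⁻¹.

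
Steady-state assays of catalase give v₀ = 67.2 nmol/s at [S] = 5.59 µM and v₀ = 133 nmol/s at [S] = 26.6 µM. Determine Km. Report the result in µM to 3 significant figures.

From v = Vmax[S]/(Km+[S]), each point gives Vmax = v(Km+[S])/[S].
Equating: 67.2(Km+5.59)/5.59 = 133(Km+26.6)/26.6.
12.02·Km + 67.2 = 5.000·Km + 133, so (12.02 − 5.000)·Km = 133 − 67.2.
Km = 65.80/7.021 = 9.37 µM; then Vmax = 67.2(9.37+5.59)/5.59 = 180 nmol/s.

9.37 µM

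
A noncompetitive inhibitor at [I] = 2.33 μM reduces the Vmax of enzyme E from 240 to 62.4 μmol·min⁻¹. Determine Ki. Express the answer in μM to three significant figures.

Noncompetitive: Vmax,app = Vmax/α with α = 1 + [I]/Ki.
α = Vmax/Vmax,app = 240/62.4 = 3.846.
Since α = 1 + [I]/Ki, [I]/Ki = 3.846 − 1 = 2.846 and Ki = 2.33/2.846 = 0.819 μM.

0.819 μM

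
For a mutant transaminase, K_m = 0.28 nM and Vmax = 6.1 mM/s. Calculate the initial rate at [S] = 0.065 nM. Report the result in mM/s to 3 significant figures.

[S]/(Km+[S]) = 0.065/0.3450 = 0.1884, the fractional saturation.
v = 0.1884 × Vmax = 0.1884 × 6.1 = 1.15 mM/s.

1.15 mM/s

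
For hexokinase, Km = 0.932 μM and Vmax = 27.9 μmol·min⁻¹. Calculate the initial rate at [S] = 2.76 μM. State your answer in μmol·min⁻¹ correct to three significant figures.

20.9 μmol·min⁻¹

[S]/(Km+[S]) = 2.76/3.692 = 0.7476, the fractional saturation.
v = 0.7476 × Vmax = 0.7476 × 27.9 = 20.9 μmol·min⁻¹.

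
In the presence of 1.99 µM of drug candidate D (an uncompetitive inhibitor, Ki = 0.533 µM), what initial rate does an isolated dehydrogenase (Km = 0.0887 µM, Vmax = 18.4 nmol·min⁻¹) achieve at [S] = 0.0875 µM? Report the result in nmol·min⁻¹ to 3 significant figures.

3.20 nmol·min⁻¹

With α = 1 + [I]/Ki = 1 + 1.99/0.533 = 4.734, the uncompetitive rate law is v = (Vmax/α)·[S] / (Km/α + [S]).
v = (18.4/4.734)×0.0875 / (0.0887/4.734 + 0.0875) = 0.3401/0.1062 = 3.20 nmol·min⁻¹.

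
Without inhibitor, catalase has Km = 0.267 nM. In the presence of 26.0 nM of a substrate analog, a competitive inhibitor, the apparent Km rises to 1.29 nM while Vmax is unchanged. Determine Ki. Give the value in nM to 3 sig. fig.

6.79 nM

Competitive: Km,app = α·Km with α = 1 + [I]/Ki.
α = Km,app/Km = 1.29/0.267 = 4.831.
Since α = 1 + [I]/Ki, [I]/Ki = 4.831 − 1 = 3.831 and Ki = 26.0/3.831 = 6.79 nM.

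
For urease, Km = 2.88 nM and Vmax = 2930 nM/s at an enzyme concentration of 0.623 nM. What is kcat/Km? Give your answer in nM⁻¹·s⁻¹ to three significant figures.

1630 nM⁻¹·s⁻¹

kcat = Vmax/[E]total = 2930/0.623 = 4700 s⁻¹.
kcat/Km = 4700/2.88 = 1630 nM⁻¹·s⁻¹.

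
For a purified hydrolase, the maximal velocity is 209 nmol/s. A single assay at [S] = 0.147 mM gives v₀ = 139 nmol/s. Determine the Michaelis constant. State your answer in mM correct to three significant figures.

v/Vmax = 139/209 = 0.6651 = [S]/(Km+[S]).
So Km + [S] = [S]/0.6651 = 0.2210 mM, giving Km = 0.2210 − 0.147 = 0.0740 mM.

0.0740 mM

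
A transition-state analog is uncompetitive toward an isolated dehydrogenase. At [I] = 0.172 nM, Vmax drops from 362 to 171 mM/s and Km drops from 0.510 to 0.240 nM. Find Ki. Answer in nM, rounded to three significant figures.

0.154 nM

Uncompetitive: Vmax,app = Vmax/α (and Km,app = Km/α) with α = 1 + [I]/Ki.
α = Vmax/Vmax,app = 362/171 = 2.117.
Ki = [I]/(α − 1) = 0.172/1.117 = 0.154 nM.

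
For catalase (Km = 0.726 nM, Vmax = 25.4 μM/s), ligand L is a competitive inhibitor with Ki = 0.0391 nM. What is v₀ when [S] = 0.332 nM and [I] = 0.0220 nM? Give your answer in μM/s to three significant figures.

5.75 μM/s

α = 1 + [I]/Ki = 1 + 0.0220/0.0391 = 1.563.
For a competitive inhibitor, Vmax is unchanged and the apparent Km becomes α·Km: Km,app = 1.13 nM, Vmax,app = 25.4 μM/s.
v = Vmax,app·[S]/(Km,app + [S]) = 25.4 × 0.332/(1.13 + 0.332) = 5.75 μM/s.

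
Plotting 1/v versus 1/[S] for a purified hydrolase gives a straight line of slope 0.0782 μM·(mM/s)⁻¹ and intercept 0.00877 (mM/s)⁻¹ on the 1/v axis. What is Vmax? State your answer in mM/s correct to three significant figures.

114 mM/s

The y-intercept of a Lineweaver–Burk plot equals 1/Vmax, so Vmax = 1/0.00877 = 114 mM/s.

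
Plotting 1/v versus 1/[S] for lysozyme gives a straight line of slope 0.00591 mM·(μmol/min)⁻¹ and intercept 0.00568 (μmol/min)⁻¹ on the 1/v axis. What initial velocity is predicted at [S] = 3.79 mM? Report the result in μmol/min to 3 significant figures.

138 μmol/min

The y-intercept is 1/Vmax, so Vmax = 1/0.00568 = 176 μmol/min.
The slope is Km/Vmax, so Km = 0.00591 × 176 = 1.04 mM.
Then v = 176 × 3.79/(1.04 + 3.79) = 138 μmol/min.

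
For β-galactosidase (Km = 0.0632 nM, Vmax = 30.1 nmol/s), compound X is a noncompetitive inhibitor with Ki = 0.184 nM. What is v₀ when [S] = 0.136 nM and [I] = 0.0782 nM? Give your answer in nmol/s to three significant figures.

α = 1 + [I]/Ki = 1 + 0.0782/0.184 = 1.425.
For a noncompetitive inhibitor, Vmax is reduced to Vmax/α while Km is unchanged: Km,app = 0.0632 nM, Vmax,app = 21.1 nmol/s.
v = Vmax,app·[S]/(Km,app + [S]) = 21.1 × 0.136/(0.0632 + 0.136) = 14.4 nmol/s.

14.4 nmol/s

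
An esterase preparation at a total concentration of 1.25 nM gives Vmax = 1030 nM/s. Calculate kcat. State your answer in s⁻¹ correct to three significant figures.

kcat = Vmax/[E]total = 1030 nM/s / 1.25 nM = 824 s⁻¹.

824 s⁻¹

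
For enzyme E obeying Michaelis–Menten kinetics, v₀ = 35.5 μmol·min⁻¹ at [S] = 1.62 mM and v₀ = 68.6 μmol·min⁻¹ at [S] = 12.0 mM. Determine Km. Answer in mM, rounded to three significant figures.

2.04 mM

From v = Vmax[S]/(Km+[S]), each point gives Vmax = v(Km+[S])/[S].
Equating: 35.5(Km+1.62)/1.62 = 68.6(Km+12.0)/12.0.
21.91·Km + 35.5 = 5.717·Km + 68.6, so (21.91 − 5.717)·Km = 68.6 − 35.5.
Km = 33.10/16.20 = 2.04 mM; then Vmax = 35.5(2.04+1.62)/1.62 = 80.3 μmol·min⁻¹.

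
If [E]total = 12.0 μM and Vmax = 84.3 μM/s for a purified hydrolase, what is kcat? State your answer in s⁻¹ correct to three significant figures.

7.02 s⁻¹

kcat = Vmax/[E]total = 84.3 μM/s / 12.0 μM = 7.02 s⁻¹.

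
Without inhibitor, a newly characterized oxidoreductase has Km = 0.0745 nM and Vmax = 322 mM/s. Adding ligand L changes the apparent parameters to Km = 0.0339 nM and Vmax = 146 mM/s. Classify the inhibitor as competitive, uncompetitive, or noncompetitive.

uncompetitive

Both Km and Vmax decrease by the same factor (~2.20-fold) — characteristic of uncompetitive inhibition.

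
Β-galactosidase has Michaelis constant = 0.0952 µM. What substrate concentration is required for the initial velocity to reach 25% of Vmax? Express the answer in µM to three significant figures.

v/Vmax = [S]/(Km+[S]) = 0.25, so [S] = Km·0.25/(1 − 0.25) = 0.0952 × 0.3333.
[S] = 0.0317 µM.

0.0317 µM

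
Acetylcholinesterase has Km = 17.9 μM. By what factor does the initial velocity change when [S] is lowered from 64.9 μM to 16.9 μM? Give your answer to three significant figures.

Since Vmax cancels, v₂/v₁ = [S]₂(Km+[S]₁) / [S]₁(Km+[S]₂).
= 16.9×(17.9+64.9) / (64.9×(17.9+16.9)) = 1399/2259 = 0.620.

0.620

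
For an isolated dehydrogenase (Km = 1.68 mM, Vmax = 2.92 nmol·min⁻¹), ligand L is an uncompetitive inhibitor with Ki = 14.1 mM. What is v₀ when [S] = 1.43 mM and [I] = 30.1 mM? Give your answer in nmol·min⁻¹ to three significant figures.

0.678 nmol·min⁻¹

α = 1 + [I]/Ki = 1 + 30.1/14.1 = 3.135.
For an uncompetitive inhibitor, both parameters are divided by α, giving Vmax/α and Km/α: Km,app = 0.536 mM, Vmax,app = 0.931 nmol·min⁻¹.
v = Vmax,app·[S]/(Km,app + [S]) = 0.931 × 1.43/(0.536 + 1.43) = 0.678 nmol·min⁻¹.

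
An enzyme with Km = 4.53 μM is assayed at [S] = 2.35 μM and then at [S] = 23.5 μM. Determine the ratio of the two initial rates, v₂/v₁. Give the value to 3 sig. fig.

Since Vmax cancels, v₂/v₁ = [S]₂(Km+[S]₁) / [S]₁(Km+[S]₂).
= 23.5×(4.53+2.35) / (2.35×(4.53+23.5)) = 161.7/65.87 = 2.45.

2.45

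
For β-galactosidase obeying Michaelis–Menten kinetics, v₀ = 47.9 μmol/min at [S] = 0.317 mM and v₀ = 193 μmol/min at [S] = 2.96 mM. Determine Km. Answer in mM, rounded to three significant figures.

From v = Vmax[S]/(Km+[S]), each point gives Vmax = v(Km+[S])/[S].
Equating: 47.9(Km+0.317)/0.317 = 193(Km+2.96)/2.96.
151.1·Km + 47.9 = 65.20·Km + 193, so (151.1 − 65.20)·Km = 193 − 47.9.
Km = 145.1/85.90 = 1.69 mM; then Vmax = 47.9(1.69+0.317)/0.317 = 303 μmol/min.

1.69 mM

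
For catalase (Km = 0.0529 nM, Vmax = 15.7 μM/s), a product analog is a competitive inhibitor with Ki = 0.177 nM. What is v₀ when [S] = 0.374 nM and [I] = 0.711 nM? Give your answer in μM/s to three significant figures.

9.18 μM/s

α = 1 + [I]/Ki = 1 + 0.711/0.177 = 5.017.
For a competitive inhibitor, Vmax is unchanged and the apparent Km becomes α·Km: Km,app = 0.265 nM, Vmax,app = 15.7 μM/s.
v = Vmax,app·[S]/(Km,app + [S]) = 15.7 × 0.374/(0.265 + 0.374) = 9.18 μM/s.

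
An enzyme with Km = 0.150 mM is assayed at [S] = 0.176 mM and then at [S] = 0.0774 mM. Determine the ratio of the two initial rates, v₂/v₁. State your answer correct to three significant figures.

0.630

The fractional saturations are [S]/(Km+[S]) = 0.176/0.3260 = 0.5399 and 0.0774/0.2274 = 0.3404.
v₂/v₁ is just their ratio: 0.3404/0.5399 = 0.630.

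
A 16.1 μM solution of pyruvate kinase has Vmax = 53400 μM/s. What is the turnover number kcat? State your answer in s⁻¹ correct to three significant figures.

3320 s⁻¹

kcat = Vmax/[E]total = 53400 μM/s / 16.1 μM = 3320 s⁻¹.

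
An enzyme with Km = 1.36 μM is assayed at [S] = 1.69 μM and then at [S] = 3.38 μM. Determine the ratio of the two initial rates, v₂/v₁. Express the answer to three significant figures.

The fractional saturations are [S]/(Km+[S]) = 1.69/3.050 = 0.5541 and 3.38/4.740 = 0.7131.
v₂/v₁ is just their ratio: 0.7131/0.5541 = 1.29.

1.29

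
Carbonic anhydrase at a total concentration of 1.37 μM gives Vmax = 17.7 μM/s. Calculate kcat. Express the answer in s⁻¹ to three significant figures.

12.9 s⁻¹

kcat = Vmax/[E]total = 17.7 μM/s / 1.37 μM = 12.9 s⁻¹.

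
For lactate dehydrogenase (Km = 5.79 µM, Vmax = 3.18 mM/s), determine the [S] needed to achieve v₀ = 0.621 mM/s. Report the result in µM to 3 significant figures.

The required fractional saturation is v/Vmax = 0.621/3.18 = 0.1953.
Then [S]/(Km+[S]) = 0.1953 ⇒ [S] = 5.79 × 0.1953/(1 − 0.1953) = 1.41 µM.

1.41 µM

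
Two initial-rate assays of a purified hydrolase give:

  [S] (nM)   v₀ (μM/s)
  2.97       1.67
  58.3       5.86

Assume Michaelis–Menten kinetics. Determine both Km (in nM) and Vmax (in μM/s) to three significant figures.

Km = 9.07 nM; Vmax = 6.77 μM/s

In reciprocal form, 1/v = (Km/Vmax)·(1/[S]) + 1/Vmax. The two points give (1/[S], 1/v) = (0.3367, 0.5988) and (0.01715, 0.1706).
Slope = (0.5988 − 0.1706)/(0.3367 − 0.01715) = 1.340; intercept = 0.5988 − 1.340×0.3367 = 0.1477.
Vmax = 1/intercept = 6.77 μM/s; Km = slope × Vmax = 1.340 × 6.77 = 9.07 nM.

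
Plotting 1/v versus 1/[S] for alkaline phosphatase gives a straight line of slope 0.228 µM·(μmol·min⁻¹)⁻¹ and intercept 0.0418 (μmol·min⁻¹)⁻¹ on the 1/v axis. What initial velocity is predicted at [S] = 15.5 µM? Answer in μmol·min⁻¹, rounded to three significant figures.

17.7 μmol·min⁻¹

The y-intercept is 1/Vmax, so Vmax = 1/0.0418 = 23.9 μmol·min⁻¹.
The slope is Km/Vmax, so Km = 0.228 × 23.9 = 5.45 µM.
Then v = 23.9 × 15.5/(5.45 + 15.5) = 17.7 μmol·min⁻¹.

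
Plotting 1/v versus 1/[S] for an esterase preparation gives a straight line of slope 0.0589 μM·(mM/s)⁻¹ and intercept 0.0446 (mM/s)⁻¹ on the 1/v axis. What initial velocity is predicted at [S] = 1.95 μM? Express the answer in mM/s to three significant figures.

13.4 mM/s

The y-intercept is 1/Vmax, so Vmax = 1/0.0446 = 22.4 mM/s.
The slope is Km/Vmax, so Km = 0.0589 × 22.4 = 1.32 μM.
Then v = 22.4 × 1.95/(1.32 + 1.95) = 13.4 mM/s.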